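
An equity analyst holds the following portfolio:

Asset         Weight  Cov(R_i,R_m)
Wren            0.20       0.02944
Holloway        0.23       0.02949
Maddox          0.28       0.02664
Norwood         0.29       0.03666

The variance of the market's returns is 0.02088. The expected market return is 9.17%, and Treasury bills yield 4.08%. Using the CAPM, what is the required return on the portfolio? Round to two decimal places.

β_Wren = 0.02944 / 0.02088 = 1.4100
β_Holloway = 0.02949 / 0.02088 = 1.4124
β_Maddox = 0.02664 / 0.02088 = 1.2759
β_Norwood = 0.03666 / 0.02088 = 1.7557
β_P = Σ w_i β_i = 0.20×1.4100 + 0.23×1.4124 + 0.28×1.2759 + 0.29×1.7557 = 1.4733
MRP = 9.17% − 4.08% = 5.09%
E(R_P) = R_f + β_P × MRP = 4.08% + 1.4733 × 5.09% = 11.58%

11.58%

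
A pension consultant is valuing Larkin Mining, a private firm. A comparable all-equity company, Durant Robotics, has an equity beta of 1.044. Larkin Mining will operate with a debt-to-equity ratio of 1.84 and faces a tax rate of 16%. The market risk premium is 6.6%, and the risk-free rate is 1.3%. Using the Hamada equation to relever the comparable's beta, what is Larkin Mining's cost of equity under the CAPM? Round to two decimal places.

18.84%

β_L = β_U × [1 + (1 − t)(D/E)] = 1.044 × [1 + (1 − 0.16) × 1.84]
    = 1.044 × [1 + 0.84 × 1.84] = 1.044 × 2.5456 = 2.6576
E(R) = R_f + β_L × MRP = 1.3% + 2.6576 × 6.6% = 18.84%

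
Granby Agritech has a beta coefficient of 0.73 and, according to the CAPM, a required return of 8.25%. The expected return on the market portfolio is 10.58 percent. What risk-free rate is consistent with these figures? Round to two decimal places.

1.95%

E(R) = R_f + β(E(R_m) − R_f) = R_f(1 − β) + β·E(R_m)
8.25% = R_f × (1 − 0.73) + 0.73 × 10.58%
8.25% = R_f × 0.27 + 7.7234%
R_f = (8.25% − 7.7234%) / 0.27 = 1.95%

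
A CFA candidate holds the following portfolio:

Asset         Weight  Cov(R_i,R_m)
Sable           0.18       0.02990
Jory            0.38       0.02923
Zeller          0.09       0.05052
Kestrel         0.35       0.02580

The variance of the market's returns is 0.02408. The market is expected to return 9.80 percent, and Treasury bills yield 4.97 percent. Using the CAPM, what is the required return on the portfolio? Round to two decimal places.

β_Sable = 0.02990 / 0.02408 = 1.2417
β_Jory = 0.02923 / 0.02408 = 1.2139
β_Zeller = 0.05052 / 0.02408 = 2.0980
β_Kestrel = 0.02580 / 0.02408 = 1.0714
β_P = Σ w_i β_i = 0.18×1.2417 + 0.38×1.2139 + 0.09×2.0980 + 0.35×1.0714 = 1.2486
MRP = 9.80% − 4.97% = 4.83%
E(R_P) = R_f + β_P × MRP = 4.97% + 1.2486 × 4.83% = 11.00%

11.00%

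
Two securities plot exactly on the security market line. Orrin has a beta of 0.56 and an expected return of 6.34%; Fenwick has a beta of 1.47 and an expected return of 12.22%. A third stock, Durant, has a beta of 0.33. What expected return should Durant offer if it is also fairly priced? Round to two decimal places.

4.85%

MRP (SML slope) = (12.22% − 6.34%) / (1.47 − 0.56) = 5.88% / 0.91 = 6.4615%
R_f (intercept) = 6.34% − 0.56 × 6.4615% = 2.7216%
E(R_Durant) = R_f + β × MRP = 2.7216% + 0.33 × 6.4615% = 4.85%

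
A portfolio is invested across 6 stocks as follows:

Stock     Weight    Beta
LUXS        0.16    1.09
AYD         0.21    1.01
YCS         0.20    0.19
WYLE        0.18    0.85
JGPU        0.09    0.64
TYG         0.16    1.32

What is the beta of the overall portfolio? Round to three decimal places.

β_P = Σ w_i β_i = 0.16×1.09 + 0.21×1.01 + 0.20×0.19 + 0.18×0.85 + 0.09×0.64 + 0.16×1.32 = 0.8463

0.846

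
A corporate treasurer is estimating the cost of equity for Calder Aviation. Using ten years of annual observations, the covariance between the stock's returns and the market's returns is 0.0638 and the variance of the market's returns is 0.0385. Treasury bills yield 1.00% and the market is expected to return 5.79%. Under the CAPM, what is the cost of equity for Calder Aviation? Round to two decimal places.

β = Cov(R_i, R_m) / Var(R_m) = 0.0638 / 0.0385 = 1.6571
MRP = 5.79% − 1.00% = 4.79%
E(R) = R_f + β × MRP = 1.00% + 1.6571 × 4.79% = 8.94%

8.94%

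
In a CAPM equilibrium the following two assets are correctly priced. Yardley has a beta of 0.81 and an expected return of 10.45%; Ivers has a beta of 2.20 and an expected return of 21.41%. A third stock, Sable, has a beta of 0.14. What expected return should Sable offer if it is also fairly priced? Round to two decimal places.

5.17%

MRP (SML slope) = (21.41% − 10.45%) / (2.20 − 0.81) = 10.96% / 1.39 = 7.8849%
R_f (intercept) = 10.45% − 0.81 × 7.8849% = 4.0632%
E(R_Sable) = R_f + β × MRP = 4.0632% + 0.14 × 7.8849% = 5.17%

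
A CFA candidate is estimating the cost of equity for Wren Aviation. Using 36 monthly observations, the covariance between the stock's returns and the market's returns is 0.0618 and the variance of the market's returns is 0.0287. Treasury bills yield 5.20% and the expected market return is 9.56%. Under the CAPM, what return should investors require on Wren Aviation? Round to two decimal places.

β = Cov(R_i, R_m) / Var(R_m) = 0.0618 / 0.0287 = 2.1533
MRP = 9.56% − 5.20% = 4.36%
E(R) = R_f + β × MRP = 5.20% + 2.1533 × 4.36% = 14.59%

14.59%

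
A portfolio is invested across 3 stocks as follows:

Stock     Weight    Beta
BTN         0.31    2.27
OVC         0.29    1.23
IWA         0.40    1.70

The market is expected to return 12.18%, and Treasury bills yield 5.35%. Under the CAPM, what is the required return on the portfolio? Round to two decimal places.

17.24%

β_P = Σ w_i β_i = 0.31×2.27 + 0.29×1.23 + 0.40×1.70 = 1.7404
MRP = 12.18% − 5.35% = 6.83%
E(R_P) = R_f + β_P × MRP = 5.35% + 1.7404 × 6.83% = 17.24%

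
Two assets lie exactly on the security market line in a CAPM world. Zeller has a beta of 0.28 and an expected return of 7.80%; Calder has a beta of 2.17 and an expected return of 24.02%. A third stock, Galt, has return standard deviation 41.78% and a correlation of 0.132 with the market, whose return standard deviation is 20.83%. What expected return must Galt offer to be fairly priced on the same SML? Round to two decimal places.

7.67%

MRP = (24.02% − 7.80%) / (2.17 − 0.28) = 8.5820%
R_f = 7.80% − 0.28 × 8.5820% = 5.3970%
β_Galt = ρ·σ_i/σ_m = 0.132 × 41.78 / 20.83 = 0.2648
E(R_Galt) = R_f + β × MRP = 5.3970% + 0.2648 × 8.5820% = 7.67%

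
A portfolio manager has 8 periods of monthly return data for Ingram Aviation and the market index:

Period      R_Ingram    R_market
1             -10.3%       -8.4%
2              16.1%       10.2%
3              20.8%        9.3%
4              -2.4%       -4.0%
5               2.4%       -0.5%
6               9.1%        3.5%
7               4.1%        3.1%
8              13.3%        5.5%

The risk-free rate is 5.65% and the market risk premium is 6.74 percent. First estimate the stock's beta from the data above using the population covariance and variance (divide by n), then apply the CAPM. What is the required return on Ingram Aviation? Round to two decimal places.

16.17%

Mean R_i = (-10.3 + 16.1 + 20.8 − 2.4 + 2.4 + 9.1 + 4.1 + 13.3) / 8 = 6.6375%
Mean R_m = (-8.4 + 10.2 + 9.3 − 4.0 − 0.5 + 3.5 + 3.1 + 5.5) / 8 = 2.3375%
Σ(R_i − R̄_i)(R_m − R̄_m) = 446.1688  ⇒  Cov = 446.1688 / 8 = 55.7711
Σ(R_m − R̄_m)² = 285.7388  ⇒  Var(R_m) = 285.7388 / 8 = 35.7174
β = Cov / Var(R_m) = 55.7711 / 35.7174 = 1.5615
E(R) = R_f + β × MRP = 5.65% + 1.5615 × 6.74% = 16.17%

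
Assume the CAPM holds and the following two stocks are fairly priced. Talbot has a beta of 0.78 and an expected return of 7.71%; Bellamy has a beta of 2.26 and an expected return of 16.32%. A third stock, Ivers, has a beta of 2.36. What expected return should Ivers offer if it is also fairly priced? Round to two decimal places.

MRP (SML slope) = (16.32% − 7.71%) / (2.26 − 0.78) = 8.61% / 1.48 = 5.8176%
R_f (intercept) = 7.71% − 0.78 × 5.8176% = 3.1723%
E(R_Ivers) = R_f + β × MRP = 3.1723% + 2.36 × 5.8176% = 16.90%

16.90%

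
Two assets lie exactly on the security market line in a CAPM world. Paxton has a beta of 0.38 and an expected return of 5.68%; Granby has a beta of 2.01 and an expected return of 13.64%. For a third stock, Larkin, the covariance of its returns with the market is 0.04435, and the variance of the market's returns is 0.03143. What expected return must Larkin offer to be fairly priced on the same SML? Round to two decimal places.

10.72%

MRP = (13.64% − 5.68%) / (2.01 − 0.38) = 4.8834%
R_f = 5.68% − 0.38 × 4.8834% = 3.8243%
β_Larkin = Cov / Var(R_m) = 0.04435 / 0.03143 = 1.4111
E(R_Larkin) = R_f + β × MRP = 3.8243% + 1.4111 × 4.8834% = 10.72%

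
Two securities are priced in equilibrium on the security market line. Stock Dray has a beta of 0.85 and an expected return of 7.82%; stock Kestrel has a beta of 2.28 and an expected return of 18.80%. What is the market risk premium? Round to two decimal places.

7.68%

Both satisfy E(R) = R_f + β·MRP, so the slope of the SML is
MRP = (18.80% − 7.82%) / (2.28 − 0.85) = 10.98% / 1.43 = 7.6783%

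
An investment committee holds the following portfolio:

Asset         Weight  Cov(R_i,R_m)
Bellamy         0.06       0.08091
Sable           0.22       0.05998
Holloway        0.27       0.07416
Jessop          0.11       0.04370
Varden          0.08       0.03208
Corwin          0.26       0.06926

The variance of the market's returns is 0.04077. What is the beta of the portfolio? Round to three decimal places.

β_Bellamy = 0.08091 / 0.04077 = 1.9845
β_Sable = 0.05998 / 0.04077 = 1.4712
β_Holloway = 0.07416 / 0.04077 = 1.8190
β_Jessop = 0.04370 / 0.04077 = 1.0719
β_Varden = 0.03208 / 0.04077 = 0.7869
β_Corwin = 0.06926 / 0.04077 = 1.6988
β_P = Σ w_i β_i = 0.06×1.9845 + 0.22×1.4712 + 0.27×1.8190 + 0.11×1.0719 + 0.08×0.7869 + 0.26×1.6988 = 1.5564

1.556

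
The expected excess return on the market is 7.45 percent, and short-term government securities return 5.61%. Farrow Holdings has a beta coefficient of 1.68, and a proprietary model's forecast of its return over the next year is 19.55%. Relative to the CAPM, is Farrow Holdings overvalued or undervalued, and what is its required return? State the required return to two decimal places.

Undervalued; required return 18.13%

Required return = R_f + β·MRP = 5.61% + 1.68 × 7.45% = 18.13%
Forecast 19.55% > required 18.13% → the stock plots above the SML → undervalued.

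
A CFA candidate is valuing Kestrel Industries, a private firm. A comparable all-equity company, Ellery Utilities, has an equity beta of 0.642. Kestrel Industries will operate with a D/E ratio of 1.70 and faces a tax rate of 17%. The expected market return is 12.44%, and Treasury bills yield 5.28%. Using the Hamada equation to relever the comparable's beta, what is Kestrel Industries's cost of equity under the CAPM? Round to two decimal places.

16.36%

β_L = β_U × [1 + (1 − t)(D/E)] = 0.642 × [1 + (1 − 0.17) × 1.70]
    = 0.642 × [1 + 0.83 × 1.70] = 0.642 × 2.4110 = 1.5479
MRP = 12.44% − 5.28% = 7.16%
E(R) = R_f + β_L × MRP = 5.28% + 1.5479 × 7.16% = 16.36%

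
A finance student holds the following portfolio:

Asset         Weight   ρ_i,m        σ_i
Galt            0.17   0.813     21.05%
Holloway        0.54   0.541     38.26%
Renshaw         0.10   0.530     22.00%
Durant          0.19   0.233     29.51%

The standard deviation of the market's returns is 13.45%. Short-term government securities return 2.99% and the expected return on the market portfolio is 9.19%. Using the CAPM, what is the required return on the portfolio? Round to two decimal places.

β_Galt = 0.813 × 21.05% / 13.45% = 1.2724
β_Holloway = 0.541 × 38.26% / 13.45% = 1.5389
β_Renshaw = 0.530 × 22.00% / 13.45% = 0.8669
β_Durant = 0.233 × 29.51% / 13.45% = 0.5112
β_P = Σ w_i β_i = 0.17×1.2724 + 0.54×1.5389 + 0.10×0.8669 + 0.19×0.5112 = 1.2311
MRP = 9.19% − 2.99% = 6.20%
E(R_P) = R_f + β_P × MRP = 2.99% + 1.2311 × 6.20% = 10.62%

10.62%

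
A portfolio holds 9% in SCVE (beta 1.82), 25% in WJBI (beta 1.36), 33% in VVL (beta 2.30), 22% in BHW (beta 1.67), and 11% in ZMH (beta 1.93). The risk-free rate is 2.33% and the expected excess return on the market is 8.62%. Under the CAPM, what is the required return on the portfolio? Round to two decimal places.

β_P = Σ w_i β_i = 0.09×1.82 + 0.25×1.36 + 0.33×2.30 + 0.22×1.67 + 0.11×1.93 = 1.8425
E(R_P) = R_f + β_P × MRP = 2.33% + 1.8425 × 8.62% = 18.21%

18.21%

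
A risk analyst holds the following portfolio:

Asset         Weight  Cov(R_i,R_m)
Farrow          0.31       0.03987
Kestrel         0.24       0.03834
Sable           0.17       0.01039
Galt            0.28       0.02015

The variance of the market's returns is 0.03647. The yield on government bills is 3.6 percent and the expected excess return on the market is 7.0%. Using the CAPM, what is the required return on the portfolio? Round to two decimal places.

β_Farrow = 0.03987 / 0.03647 = 1.0932
β_Kestrel = 0.03834 / 0.03647 = 1.0513
β_Sable = 0.01039 / 0.03647 = 0.2849
β_Galt = 0.02015 / 0.03647 = 0.5525
β_P = Σ w_i β_i = 0.31×1.0932 + 0.24×1.0513 + 0.17×0.2849 + 0.28×0.5525 = 0.7943
E(R_P) = R_f + β_P × MRP = 3.6% + 0.7943 × 7.0% = 9.16%

9.16%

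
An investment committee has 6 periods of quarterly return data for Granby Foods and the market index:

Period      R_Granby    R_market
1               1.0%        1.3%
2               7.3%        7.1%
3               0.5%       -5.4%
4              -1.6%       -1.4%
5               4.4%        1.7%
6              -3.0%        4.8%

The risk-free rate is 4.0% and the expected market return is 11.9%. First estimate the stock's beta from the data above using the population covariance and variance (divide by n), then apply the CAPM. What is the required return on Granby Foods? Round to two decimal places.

Mean R_i = (1.0 + 7.3 + 0.5 − 1.6 + 4.4 − 3.0) / 6 = 1.4333%
Mean R_m = (1.3 + 7.1 − 5.4 − 1.4 + 1.7 + 4.8) / 6 = 1.3500%
Σ(R_i − R̄_i)(R_m − R̄_m) = 34.1400  ⇒  Cov = 34.1400 / 6 = 5.6900
Σ(R_m − R̄_m)² = 98.2150  ⇒  Var(R_m) = 98.2150 / 6 = 16.3692
β = Cov / Var(R_m) = 5.6900 / 16.3692 = 0.3476
MRP = 11.9% − 4.0% = 7.90%
E(R) = R_f + β × MRP = 4.0% + 0.3476 × 7.9% = 6.75%

6.75%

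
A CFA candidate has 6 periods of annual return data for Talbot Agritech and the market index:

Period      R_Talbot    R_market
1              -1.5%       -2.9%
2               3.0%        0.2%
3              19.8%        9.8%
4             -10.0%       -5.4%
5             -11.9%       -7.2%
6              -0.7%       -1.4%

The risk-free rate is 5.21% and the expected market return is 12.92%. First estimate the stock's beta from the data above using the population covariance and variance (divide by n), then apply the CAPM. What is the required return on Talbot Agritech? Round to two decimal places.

19.73%

Mean R_i = (-1.5 + 3.0 + 19.8 − 10.0 − 11.9 − 0.7) / 6 = -0.2167%
Mean R_m = (-2.9 + 0.2 + 9.8 − 5.4 − 7.2 − 1.4) / 6 = -1.1500%
Σ(R_i − R̄_i)(R_m − R̄_m) = 338.1550  ⇒  Cov = 338.1550 / 6 = 56.3592
Σ(R_m − R̄_m)² = 179.5150  ⇒  Var(R_m) = 179.5150 / 6 = 29.9192
β = Cov / Var(R_m) = 56.3592 / 29.9192 = 1.8837
MRP = 12.92% − 5.21% = 7.71%
E(R) = R_f + β × MRP = 5.21% + 1.8837 × 7.71% = 19.73%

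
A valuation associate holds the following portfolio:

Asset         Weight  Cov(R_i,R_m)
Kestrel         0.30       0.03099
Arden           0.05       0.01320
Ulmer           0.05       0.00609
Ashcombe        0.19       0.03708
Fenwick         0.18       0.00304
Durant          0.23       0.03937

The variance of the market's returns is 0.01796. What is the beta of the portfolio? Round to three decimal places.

β_Kestrel = 0.03099 / 0.01796 = 1.7255
β_Arden = 0.01320 / 0.01796 = 0.7350
β_Ulmer = 0.00609 / 0.01796 = 0.3391
β_Ashcombe = 0.03708 / 0.01796 = 2.0646
β_Fenwick = 0.00304 / 0.01796 = 0.1693
β_Durant = 0.03937 / 0.01796 = 2.1921
β_P = Σ w_i β_i = 0.30×1.7255 + 0.05×0.7350 + 0.05×0.3391 + 0.19×2.0646 + 0.18×0.1693 + 0.23×2.1921 = 1.4983

1.498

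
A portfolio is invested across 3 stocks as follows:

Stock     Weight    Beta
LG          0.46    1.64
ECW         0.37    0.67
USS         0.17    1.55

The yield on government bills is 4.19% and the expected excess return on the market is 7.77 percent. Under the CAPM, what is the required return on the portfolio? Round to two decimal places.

β_P = Σ w_i β_i = 0.46×1.64 + 0.37×0.67 + 0.17×1.55 = 1.2658
E(R_P) = R_f + β_P × MRP = 4.19% + 1.2658 × 7.77% = 14.03%

14.03%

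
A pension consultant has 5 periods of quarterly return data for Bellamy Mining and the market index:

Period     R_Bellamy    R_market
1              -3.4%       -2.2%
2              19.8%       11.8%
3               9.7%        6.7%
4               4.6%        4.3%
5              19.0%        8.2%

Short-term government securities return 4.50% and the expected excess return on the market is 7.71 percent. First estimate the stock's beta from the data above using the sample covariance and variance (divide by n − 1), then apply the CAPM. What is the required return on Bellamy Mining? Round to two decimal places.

18.35%

Mean R_i = (-3.4 + 19.8 + 9.7 + 4.6 + 19.0) / 5 = 9.9400%
Mean R_m = (-2.2 + 11.8 + 6.7 + 4.3 + 8.2) / 5 = 5.7600%
Σ(R_i − R̄_i)(R_m − R̄_m) = 195.4180  ⇒  Cov = 195.4180 / 4 = 48.8545
Σ(R_m − R̄_m)² = 108.8120  ⇒  Var(R_m) = 108.8120 / 4 = 27.2030
β = Cov / Var(R_m) = 48.8545 / 27.2030 = 1.7959
E(R) = R_f + β × MRP = 4.50% + 1.7959 × 7.71% = 18.35%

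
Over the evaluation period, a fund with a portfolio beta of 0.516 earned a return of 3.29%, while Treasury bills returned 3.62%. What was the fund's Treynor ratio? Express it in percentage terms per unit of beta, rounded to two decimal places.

-0.64%

Treynor = (R_P − R_f) / β_P = (3.29% − 3.62%) / 0.5160 = -0.33% / 0.5160 = -0.64%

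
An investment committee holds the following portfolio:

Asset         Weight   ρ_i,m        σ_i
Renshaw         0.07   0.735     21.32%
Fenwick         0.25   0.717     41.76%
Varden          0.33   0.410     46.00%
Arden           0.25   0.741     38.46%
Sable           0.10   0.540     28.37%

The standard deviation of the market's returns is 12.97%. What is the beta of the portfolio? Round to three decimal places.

β_Renshaw = 0.735 × 21.32% / 12.97% = 1.2082
β_Fenwick = 0.717 × 41.76% / 12.97% = 2.3086
β_Varden = 0.410 × 46.00% / 12.97% = 1.4541
β_Arden = 0.741 × 38.46% / 12.97% = 2.1973
β_Sable = 0.540 × 28.37% / 12.97% = 1.1812
β_P = Σ w_i β_i = 0.07×1.2082 + 0.25×2.3086 + 0.33×1.4541 + 0.25×2.1973 + 0.10×1.1812 = 1.8090

1.809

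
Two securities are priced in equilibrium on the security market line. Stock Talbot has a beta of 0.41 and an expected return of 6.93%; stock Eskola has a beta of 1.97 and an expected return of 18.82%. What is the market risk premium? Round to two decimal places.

7.62%

Both satisfy E(R) = R_f + β·MRP, so the slope of the SML is
MRP = (18.82% − 6.93%) / (1.97 − 0.41) = 11.89% / 1.56 = 7.6218%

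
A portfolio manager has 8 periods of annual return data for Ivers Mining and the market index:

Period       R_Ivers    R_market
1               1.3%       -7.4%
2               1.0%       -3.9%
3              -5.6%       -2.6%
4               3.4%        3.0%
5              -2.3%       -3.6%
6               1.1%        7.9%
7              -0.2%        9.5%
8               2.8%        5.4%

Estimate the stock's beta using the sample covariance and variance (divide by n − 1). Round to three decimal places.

Mean R_i = (1.3 + 1.0 − 5.6 + 3.4 − 2.3 + 1.1 − 0.2 + 2.8) / 8 = 0.1875%
Mean R_m = (-7.4 − 3.9 − 2.6 + 3.0 − 3.6 + 7.9 + 9.5 + 5.4) / 8 = 1.0375%
Σ(R_i − R̄_i)(R_m − R̄_m) = 39.8738  ⇒  Cov = 39.8738 / 7 = 5.6963
Σ(R_m − R̄_m)² = 271.8988  ⇒  Var(R_m) = 271.8988 / 7 = 38.8427
β = Cov / Var(R_m) = 5.6963 / 38.8427 = 0.1467

0.147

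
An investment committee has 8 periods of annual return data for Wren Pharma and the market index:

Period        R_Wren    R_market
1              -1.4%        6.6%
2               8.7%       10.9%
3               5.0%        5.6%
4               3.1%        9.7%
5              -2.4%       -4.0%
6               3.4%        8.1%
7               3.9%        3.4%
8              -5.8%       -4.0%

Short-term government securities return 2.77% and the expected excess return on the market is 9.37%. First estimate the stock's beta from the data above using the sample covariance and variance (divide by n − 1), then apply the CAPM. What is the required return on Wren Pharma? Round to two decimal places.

Mean R_i = (-1.4 + 8.7 + 5.0 + 3.1 − 2.4 + 3.4 + 3.9 − 5.8) / 8 = 1.8125%
Mean R_m = (6.6 + 10.9 + 5.6 + 9.7 − 4.0 + 8.1 + 3.4 − 4.0) / 8 = 4.5375%
Σ(R_i − R̄_i)(R_m − R̄_m) = 151.4663  ⇒  Cov = 151.4663 / 7 = 21.6380
Σ(R_m − R̄_m)² = 232.2788  ⇒  Var(R_m) = 232.2788 / 7 = 33.1827
β = Cov / Var(R_m) = 21.6380 / 33.1827 = 0.6521
E(R) = R_f + β × MRP = 2.77% + 0.6521 × 9.37% = 8.88%

8.88%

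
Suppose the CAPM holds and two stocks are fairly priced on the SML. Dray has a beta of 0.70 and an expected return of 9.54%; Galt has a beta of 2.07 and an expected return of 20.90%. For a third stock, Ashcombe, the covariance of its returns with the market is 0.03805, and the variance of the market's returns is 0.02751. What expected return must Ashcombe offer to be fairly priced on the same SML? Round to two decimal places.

MRP = (20.90% − 9.54%) / (2.07 − 0.70) = 8.2920%
R_f = 9.54% − 0.70 × 8.2920% = 3.7356%
β_Ashcombe = Cov / Var(R_m) = 0.03805 / 0.02751 = 1.3831
E(R_Ashcombe) = R_f + β × MRP = 3.7356% + 1.3831 × 8.2920% = 15.20%

15.20%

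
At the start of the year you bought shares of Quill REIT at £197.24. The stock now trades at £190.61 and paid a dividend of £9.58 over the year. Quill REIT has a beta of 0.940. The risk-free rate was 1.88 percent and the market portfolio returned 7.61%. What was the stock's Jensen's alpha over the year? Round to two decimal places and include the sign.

Realised HPR = (P1 + D1 − P0) / P0 = (190.61 + 9.58 − 197.24) / 197.24 = 2.95 / 197.24 = 1.4956%
MRP = 7.61% − 1.88% = 5.73%
CAPM required = R_f + β·MRP = 1.88% + 0.940 × 5.73% = 7.26620%
α = realised − required = 1.4956% − 7.26620% = -5.77%

-5.77%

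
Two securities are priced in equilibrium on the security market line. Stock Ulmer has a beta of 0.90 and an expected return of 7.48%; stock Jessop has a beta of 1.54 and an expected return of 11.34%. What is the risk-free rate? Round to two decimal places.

2.05%

Both satisfy E(R) = R_f + β·MRP, so the slope of the SML is
MRP = (11.34% − 7.48%) / (1.54 − 0.90) = 3.86% / 0.64 = 6.0313%
R_f = E(R_Ulmer) − β_Ulmer·MRP = 7.48% − 0.90 × 6.0313% = 2.0518%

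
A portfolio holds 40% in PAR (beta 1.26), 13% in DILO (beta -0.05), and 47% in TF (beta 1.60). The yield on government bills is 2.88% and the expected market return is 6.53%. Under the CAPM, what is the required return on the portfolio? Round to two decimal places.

β_P = Σ w_i β_i = 0.40×1.26 + 0.13×-0.05 + 0.47×1.60 = 1.2495
MRP = 6.53% − 2.88% = 3.65%
E(R_P) = R_f + β_P × MRP = 2.88% + 1.2495 × 3.65% = 7.44%

7.44%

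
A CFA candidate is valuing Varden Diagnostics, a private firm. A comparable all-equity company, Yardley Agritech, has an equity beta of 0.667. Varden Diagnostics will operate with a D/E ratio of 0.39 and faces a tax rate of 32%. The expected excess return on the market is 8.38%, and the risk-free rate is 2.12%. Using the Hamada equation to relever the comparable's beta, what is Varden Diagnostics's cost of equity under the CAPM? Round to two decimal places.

9.19%

β_L = β_U × [1 + (1 − t)(D/E)] = 0.667 × [1 + (1 − 0.32) × 0.39]
    = 0.667 × [1 + 0.68 × 0.39] = 0.667 × 1.2652 = 0.8439
E(R) = R_f + β_L × MRP = 2.12% + 0.8439 × 8.38% = 9.19%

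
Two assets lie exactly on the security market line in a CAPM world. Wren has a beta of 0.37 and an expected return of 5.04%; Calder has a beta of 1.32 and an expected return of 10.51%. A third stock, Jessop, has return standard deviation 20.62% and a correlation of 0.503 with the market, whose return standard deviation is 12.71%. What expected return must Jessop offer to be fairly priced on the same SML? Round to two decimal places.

MRP = (10.51% − 5.04%) / (1.32 − 0.37) = 5.7579%
R_f = 5.04% − 0.37 × 5.7579% = 2.9096%
β_Jessop = ρ·σ_i/σ_m = 0.503 × 20.62 / 12.71 = 0.8160
E(R_Jessop) = R_f + β × MRP = 2.9096% + 0.8160 × 5.7579% = 7.61%

7.61%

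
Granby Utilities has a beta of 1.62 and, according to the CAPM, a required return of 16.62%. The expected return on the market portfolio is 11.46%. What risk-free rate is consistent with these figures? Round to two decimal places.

E(R) = R_f + β(E(R_m) − R_f) = R_f(1 − β) + β·E(R_m)
16.62% = R_f × (1 − 1.62) + 1.62 × 11.46%
16.62% = R_f × -0.62 + 18.5652%
R_f = (16.62% − 18.5652%) / -0.62 = 3.14%

3.14%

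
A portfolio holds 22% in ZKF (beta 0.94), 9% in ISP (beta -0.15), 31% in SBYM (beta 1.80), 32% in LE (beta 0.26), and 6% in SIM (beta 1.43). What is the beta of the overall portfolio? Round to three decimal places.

0.920

β_P = Σ w_i β_i = 0.22×0.94 + 0.09×-0.15 + 0.31×1.80 + 0.32×0.26 + 0.06×1.43 = 0.9203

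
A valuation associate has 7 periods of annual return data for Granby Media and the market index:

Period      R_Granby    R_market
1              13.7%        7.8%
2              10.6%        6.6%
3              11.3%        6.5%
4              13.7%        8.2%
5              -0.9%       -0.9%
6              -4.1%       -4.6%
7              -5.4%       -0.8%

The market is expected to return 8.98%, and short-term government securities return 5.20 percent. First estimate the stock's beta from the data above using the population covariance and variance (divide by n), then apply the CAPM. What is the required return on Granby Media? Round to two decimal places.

11.26%

Mean R_i = (13.7 + 10.6 + 11.3 + 13.7 − 0.9 − 4.1 − 5.4) / 7 = 5.5571%
Mean R_m = (7.8 + 6.6 + 6.5 + 8.2 − 0.9 − 4.6 − 0.8) / 7 = 3.2571%
Σ(R_i − R̄_i)(R_m − R̄_m) = 259.8971  ⇒  Cov = 259.8971 / 7 = 37.1282
Σ(R_m − R̄_m)² = 162.2371  ⇒  Var(R_m) = 162.2371 / 7 = 23.1767
β = Cov / Var(R_m) = 37.1282 / 23.1767 = 1.6020
MRP = 8.98% − 5.20% = 3.78%
E(R) = R_f + β × MRP = 5.20% + 1.6020 × 3.78% = 11.26%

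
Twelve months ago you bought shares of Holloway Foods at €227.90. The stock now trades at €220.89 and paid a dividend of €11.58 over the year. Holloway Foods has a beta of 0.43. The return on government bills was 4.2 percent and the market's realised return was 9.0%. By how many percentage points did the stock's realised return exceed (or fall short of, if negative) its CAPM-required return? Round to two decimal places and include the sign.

-4.26%

Realised HPR = (P1 + D1 − P0) / P0 = (220.89 + 11.58 − 227.90) / 227.90 = 4.57 / 227.90 = 2.0053%
MRP = 9.0% − 4.2% = 4.80%
CAPM required = R_f + β·MRP = 4.2% + 0.43 × 4.8% = 6.2640%
α = realised − required = 2.0053% − 6.2640% = -4.26%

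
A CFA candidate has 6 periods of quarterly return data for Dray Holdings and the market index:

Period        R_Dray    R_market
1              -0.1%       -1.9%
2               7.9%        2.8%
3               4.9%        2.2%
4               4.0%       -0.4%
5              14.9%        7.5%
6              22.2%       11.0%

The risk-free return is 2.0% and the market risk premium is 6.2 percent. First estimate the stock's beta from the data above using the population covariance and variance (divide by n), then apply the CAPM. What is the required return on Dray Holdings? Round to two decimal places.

Mean R_i = (-0.1 + 7.9 + 4.9 + 4.0 + 14.9 + 22.2) / 6 = 8.9667%
Mean R_m = (-1.9 + 2.8 + 2.2 − 0.4 + 7.5 + 11.0) / 6 = 3.5333%
Σ(R_i − R̄_i)(R_m − R̄_m) = 197.3467  ⇒  Cov = 197.3467 / 6 = 32.8911
Σ(R_m − R̄_m)² = 118.7933  ⇒  Var(R_m) = 118.7933 / 6 = 19.7989
β = Cov / Var(R_m) = 32.8911 / 19.7989 = 1.6613
E(R) = R_f + β × MRP = 2.0% + 1.6613 × 6.2% = 12.30%

12.30%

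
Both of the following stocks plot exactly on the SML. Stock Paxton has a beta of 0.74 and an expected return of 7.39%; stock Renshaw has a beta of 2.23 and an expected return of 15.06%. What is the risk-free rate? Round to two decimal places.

3.58%

Both satisfy E(R) = R_f + β·MRP, so the slope of the SML is
MRP = (15.06% − 7.39%) / (2.23 − 0.74) = 7.67% / 1.49 = 5.1477%
R_f = E(R_Paxton) − β_Paxton·MRP = 7.39% − 0.74 × 5.1477% = 3.5807%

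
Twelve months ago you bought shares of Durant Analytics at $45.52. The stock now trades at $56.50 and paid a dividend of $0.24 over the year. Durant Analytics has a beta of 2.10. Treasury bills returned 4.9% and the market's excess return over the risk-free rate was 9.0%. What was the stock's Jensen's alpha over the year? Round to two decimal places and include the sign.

Realised HPR = (P1 + D1 − P0) / P0 = (56.50 + 0.24 − 45.52) / 45.52 = 11.22 / 45.52 = 24.6485%
CAPM required = R_f + β·MRP = 4.9% + 2.10 × 9.0% = 23.8000%
α = realised − required = 24.6485% − 23.8000% = +0.85%

+0.85%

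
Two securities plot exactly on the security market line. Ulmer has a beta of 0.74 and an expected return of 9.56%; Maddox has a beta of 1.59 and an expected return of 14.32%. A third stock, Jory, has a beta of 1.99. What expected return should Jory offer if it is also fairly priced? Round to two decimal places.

16.56%

MRP (SML slope) = (14.32% − 9.56%) / (1.59 − 0.74) = 4.76% / 0.85 = 5.6000%
R_f (intercept) = 9.56% − 0.74 × 5.6000% = 5.4160%
E(R_Jory) = R_f + β × MRP = 5.4160% + 1.99 × 5.6000% = 16.56%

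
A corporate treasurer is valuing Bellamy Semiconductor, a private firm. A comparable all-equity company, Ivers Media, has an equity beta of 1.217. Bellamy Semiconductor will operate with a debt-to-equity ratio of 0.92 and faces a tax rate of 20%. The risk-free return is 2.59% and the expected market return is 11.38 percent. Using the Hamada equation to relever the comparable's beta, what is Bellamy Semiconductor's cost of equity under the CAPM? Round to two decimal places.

β_L = β_U × [1 + (1 − t)(D/E)] = 1.217 × [1 + (1 − 0.20) × 0.92]
    = 1.217 × [1 + 0.80 × 0.92] = 1.217 × 1.7360 = 2.1127
MRP = 11.38% − 2.59% = 8.79%
E(R) = R_f + β_L × MRP = 2.59% + 2.1127 × 8.79% = 21.16%

21.16%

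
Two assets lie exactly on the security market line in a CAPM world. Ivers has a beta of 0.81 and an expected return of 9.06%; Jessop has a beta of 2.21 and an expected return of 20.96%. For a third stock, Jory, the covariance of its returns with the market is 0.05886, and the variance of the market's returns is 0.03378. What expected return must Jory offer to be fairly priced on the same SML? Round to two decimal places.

16.99%

MRP = (20.96% − 9.06%) / (2.21 − 0.81) = 8.5000%
R_f = 9.06% − 0.81 × 8.5000% = 2.1750%
β_Jory = Cov / Var(R_m) = 0.05886 / 0.03378 = 1.7425
E(R_Jory) = R_f + β × MRP = 2.1750% + 1.7425 × 8.5000% = 16.99%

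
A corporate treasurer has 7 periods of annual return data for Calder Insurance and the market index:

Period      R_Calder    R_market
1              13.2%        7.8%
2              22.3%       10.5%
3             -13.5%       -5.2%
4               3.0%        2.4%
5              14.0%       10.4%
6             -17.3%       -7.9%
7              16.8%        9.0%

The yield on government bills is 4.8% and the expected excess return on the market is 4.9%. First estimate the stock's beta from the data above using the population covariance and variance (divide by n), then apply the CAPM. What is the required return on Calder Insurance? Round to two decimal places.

14.56%

Mean R_i = (13.2 + 22.3 − 13.5 + 3.0 + 14.0 − 17.3 + 16.8) / 7 = 5.5000%
Mean R_m = (7.8 + 10.5 − 5.2 + 2.4 + 10.4 − 7.9 + 9.0) / 7 = 3.8571%
Σ(R_i − R̄_i)(R_m − R̄_m) = 699.4800  ⇒  Cov = 699.4800 / 7 = 99.9257
Σ(R_m − R̄_m)² = 351.3171  ⇒  Var(R_m) = 351.3171 / 7 = 50.1882
β = Cov / Var(R_m) = 99.9257 / 50.1882 = 1.9910
E(R) = R_f + β × MRP = 4.8% + 1.9910 × 4.9% = 14.56%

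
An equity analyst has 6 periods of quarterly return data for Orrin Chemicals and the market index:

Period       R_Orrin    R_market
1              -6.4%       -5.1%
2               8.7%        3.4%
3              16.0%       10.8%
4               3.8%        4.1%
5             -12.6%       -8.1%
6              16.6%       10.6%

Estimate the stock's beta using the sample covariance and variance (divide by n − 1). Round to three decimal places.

1.495

Mean R_i = (-6.4 + 8.7 + 16.0 + 3.8 − 12.6 + 16.6) / 6 = 4.3500%
Mean R_m = (-5.1 + 3.4 + 10.8 + 4.1 − 8.1 + 10.6) / 6 = 2.6167%
Σ(R_i − R̄_i)(R_m − R̄_m) = 460.3250  ⇒  Cov = 460.3250 / 5 = 92.0650
Σ(R_m − R̄_m)² = 307.9083  ⇒  Var(R_m) = 307.9083 / 5 = 61.5817
β = Cov / Var(R_m) = 92.0650 / 61.5817 = 1.4950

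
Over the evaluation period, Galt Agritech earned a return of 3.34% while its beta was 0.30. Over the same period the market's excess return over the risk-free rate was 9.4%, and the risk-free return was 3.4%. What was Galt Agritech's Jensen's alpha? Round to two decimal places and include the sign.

-2.88%

CAPM benchmark = R_f + β(R_m − R_f) = 3.4% + 0.30 × 9.4% = 6.2200%
α = actual − benchmark = 3.34% − 6.2200% = -2.88%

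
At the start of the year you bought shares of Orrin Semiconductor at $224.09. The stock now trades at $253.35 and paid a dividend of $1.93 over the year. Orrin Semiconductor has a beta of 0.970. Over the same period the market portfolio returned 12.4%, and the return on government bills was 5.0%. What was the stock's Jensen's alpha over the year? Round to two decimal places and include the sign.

+1.74%

Realised HPR = (P1 + D1 − P0) / P0 = (253.35 + 1.93 − 224.09) / 224.09 = 31.19 / 224.09 = 13.9185%
MRP = 12.4% − 5.0% = 7.40%
CAPM required = R_f + β·MRP = 5.0% + 0.970 × 7.4% = 12.1780%
α = realised − required = 13.9185% − 12.1780% = +1.74%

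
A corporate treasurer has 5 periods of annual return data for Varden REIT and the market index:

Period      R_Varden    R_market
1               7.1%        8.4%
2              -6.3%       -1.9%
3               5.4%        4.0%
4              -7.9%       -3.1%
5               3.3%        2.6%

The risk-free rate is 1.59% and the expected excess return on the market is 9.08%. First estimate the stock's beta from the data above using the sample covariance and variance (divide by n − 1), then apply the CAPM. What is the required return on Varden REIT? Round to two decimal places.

14.50%

Mean R_i = (7.1 − 6.3 + 5.4 − 7.9 + 3.3) / 5 = 0.3200%
Mean R_m = (8.4 − 1.9 + 4.0 − 3.1 + 2.6) / 5 = 2.0000%
Σ(R_i − R̄_i)(R_m − R̄_m) = 123.0800  ⇒  Cov = 123.0800 / 4 = 30.7700
Σ(R_m − R̄_m)² = 86.5400  ⇒  Var(R_m) = 86.5400 / 4 = 21.6350
β = Cov / Var(R_m) = 30.7700 / 21.6350 = 1.4222
E(R) = R_f + β × MRP = 1.59% + 1.4222 × 9.08% = 14.50%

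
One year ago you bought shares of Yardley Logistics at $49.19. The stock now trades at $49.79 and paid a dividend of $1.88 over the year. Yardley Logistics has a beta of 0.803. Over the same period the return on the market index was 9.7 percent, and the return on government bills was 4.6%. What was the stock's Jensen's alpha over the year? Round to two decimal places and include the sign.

Realised HPR = (P1 + D1 − P0) / P0 = (49.79 + 1.88 − 49.19) / 49.19 = 2.48 / 49.19 = 5.0417%
MRP = 9.7% − 4.6% = 5.10%
CAPM required = R_f + β·MRP = 4.6% + 0.803 × 5.1% = 8.6953%
α = realised − required = 5.0417% − 8.6953% = -3.65%

-3.65%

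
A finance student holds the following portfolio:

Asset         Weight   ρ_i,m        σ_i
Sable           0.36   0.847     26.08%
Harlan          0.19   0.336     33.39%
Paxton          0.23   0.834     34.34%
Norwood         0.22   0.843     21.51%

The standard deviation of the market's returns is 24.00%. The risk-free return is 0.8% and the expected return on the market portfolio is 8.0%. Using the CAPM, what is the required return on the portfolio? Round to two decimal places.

β_Sable = 0.847 × 26.08% / 24.00% = 0.9204
β_Harlan = 0.336 × 33.39% / 24.00% = 0.4675
β_Paxton = 0.834 × 34.34% / 24.00% = 1.1933
β_Norwood = 0.843 × 21.51% / 24.00% = 0.7555
β_P = Σ w_i β_i = 0.36×0.9204 + 0.19×0.4675 + 0.23×1.1933 + 0.22×0.7555 = 0.8608
MRP = 8.0% − 0.8% = 7.20%
E(R_P) = R_f + β_P × MRP = 0.8% + 0.8608 × 7.2% = 7.00%

7.00%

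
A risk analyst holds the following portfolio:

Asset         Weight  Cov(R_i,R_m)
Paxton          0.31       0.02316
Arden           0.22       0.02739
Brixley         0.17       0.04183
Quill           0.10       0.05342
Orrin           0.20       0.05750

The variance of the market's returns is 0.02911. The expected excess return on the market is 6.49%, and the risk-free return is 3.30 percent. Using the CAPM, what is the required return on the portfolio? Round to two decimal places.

β_Paxton = 0.02316 / 0.02911 = 0.7956
β_Arden = 0.02739 / 0.02911 = 0.9409
β_Brixley = 0.04183 / 0.02911 = 1.4370
β_Quill = 0.05342 / 0.02911 = 1.8351
β_Orrin = 0.05750 / 0.02911 = 1.9753
β_P = Σ w_i β_i = 0.31×0.7956 + 0.22×0.9409 + 0.17×1.4370 + 0.10×1.8351 + 0.20×1.9753 = 1.2765
E(R_P) = R_f + β_P × MRP = 3.30% + 1.2765 × 6.49% = 11.58%

11.58%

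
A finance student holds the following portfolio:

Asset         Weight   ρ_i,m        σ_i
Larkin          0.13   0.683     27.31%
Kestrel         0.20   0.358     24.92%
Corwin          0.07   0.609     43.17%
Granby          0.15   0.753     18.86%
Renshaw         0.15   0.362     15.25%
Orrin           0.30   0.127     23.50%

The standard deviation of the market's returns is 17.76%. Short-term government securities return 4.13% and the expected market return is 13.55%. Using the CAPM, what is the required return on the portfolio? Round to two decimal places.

β_Larkin = 0.683 × 27.31% / 17.76% = 1.0503
β_Kestrel = 0.358 × 24.92% / 17.76% = 0.5023
β_Corwin = 0.609 × 43.17% / 17.76% = 1.4803
β_Granby = 0.753 × 18.86% / 17.76% = 0.7996
β_Renshaw = 0.362 × 15.25% / 17.76% = 0.3108
β_Orrin = 0.127 × 23.50% / 17.76% = 0.1680
β_P = Σ w_i β_i = 0.13×1.0503 + 0.20×0.5023 + 0.07×1.4803 + 0.15×0.7996 + 0.15×0.3108 + 0.30×0.1680 = 0.5576
MRP = 13.55% − 4.13% = 9.42%
E(R_P) = R_f + β_P × MRP = 4.13% + 0.5576 × 9.42% = 9.38%

9.38%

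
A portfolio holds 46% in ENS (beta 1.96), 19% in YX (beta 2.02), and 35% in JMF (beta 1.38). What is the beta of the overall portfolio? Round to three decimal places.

β_P = Σ w_i β_i = 0.46×1.96 + 0.19×2.02 + 0.35×1.38 = 1.7684

1.768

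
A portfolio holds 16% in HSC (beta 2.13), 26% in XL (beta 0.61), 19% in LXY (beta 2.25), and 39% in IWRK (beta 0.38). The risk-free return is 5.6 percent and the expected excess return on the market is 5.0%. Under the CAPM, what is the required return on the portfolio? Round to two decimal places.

β_P = Σ w_i β_i = 0.16×2.13 + 0.26×0.61 + 0.19×2.25 + 0.39×0.38 = 1.0751
E(R_P) = R_f + β_P × MRP = 5.6% + 1.0751 × 5.0% = 10.98%

10.98%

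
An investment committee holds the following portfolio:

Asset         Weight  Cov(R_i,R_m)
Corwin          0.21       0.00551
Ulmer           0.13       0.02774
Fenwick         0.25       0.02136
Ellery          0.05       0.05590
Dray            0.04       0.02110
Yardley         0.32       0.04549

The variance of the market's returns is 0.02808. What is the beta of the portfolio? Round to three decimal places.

β_Corwin = 0.00551 / 0.02808 = 0.1962
β_Ulmer = 0.02774 / 0.02808 = 0.9879
β_Fenwick = 0.02136 / 0.02808 = 0.7607
β_Ellery = 0.05590 / 0.02808 = 1.9907
β_Dray = 0.02110 / 0.02808 = 0.7514
β_Yardley = 0.04549 / 0.02808 = 1.6200
β_P = Σ w_i β_i = 0.21×0.1962 + 0.13×0.9879 + 0.25×0.7607 + 0.05×1.9907 + 0.04×0.7514 + 0.32×1.6200 = 1.0078

1.008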